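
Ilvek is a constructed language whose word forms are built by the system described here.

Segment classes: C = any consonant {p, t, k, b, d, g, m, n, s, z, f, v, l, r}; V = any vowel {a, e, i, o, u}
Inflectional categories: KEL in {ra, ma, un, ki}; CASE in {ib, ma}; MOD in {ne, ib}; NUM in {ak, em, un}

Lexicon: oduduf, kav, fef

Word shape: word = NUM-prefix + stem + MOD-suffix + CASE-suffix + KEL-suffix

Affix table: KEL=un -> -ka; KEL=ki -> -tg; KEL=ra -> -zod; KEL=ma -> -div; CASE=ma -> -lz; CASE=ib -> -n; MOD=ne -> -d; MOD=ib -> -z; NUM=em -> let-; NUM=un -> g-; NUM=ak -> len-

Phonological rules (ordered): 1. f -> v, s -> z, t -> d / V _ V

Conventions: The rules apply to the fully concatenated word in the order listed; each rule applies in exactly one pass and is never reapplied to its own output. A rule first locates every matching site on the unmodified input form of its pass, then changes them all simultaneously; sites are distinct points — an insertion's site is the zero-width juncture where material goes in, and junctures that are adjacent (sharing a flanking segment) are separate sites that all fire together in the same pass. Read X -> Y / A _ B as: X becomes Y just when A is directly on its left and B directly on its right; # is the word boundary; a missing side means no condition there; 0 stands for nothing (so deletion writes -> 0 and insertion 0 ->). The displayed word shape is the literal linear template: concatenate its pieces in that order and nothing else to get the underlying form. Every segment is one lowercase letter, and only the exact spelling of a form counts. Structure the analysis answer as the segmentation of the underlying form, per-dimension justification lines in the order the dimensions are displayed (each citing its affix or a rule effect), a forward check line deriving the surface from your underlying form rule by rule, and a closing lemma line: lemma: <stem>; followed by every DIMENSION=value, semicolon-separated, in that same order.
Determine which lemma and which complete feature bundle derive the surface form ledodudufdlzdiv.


underlying: let-oduduf-d-lz-div
KEL=ma - signalled by the affix -div
CASE=ma - signalled by the affix -lz
MOD=ne - signalled by the affix -d
NUM=em - signalled by the affix let-
check: letodudufdlzdiv -> ledodudufdlzdiv
lemma: oduduf; KEL=ma; CASE=ma; MOD=ne; NUM=em


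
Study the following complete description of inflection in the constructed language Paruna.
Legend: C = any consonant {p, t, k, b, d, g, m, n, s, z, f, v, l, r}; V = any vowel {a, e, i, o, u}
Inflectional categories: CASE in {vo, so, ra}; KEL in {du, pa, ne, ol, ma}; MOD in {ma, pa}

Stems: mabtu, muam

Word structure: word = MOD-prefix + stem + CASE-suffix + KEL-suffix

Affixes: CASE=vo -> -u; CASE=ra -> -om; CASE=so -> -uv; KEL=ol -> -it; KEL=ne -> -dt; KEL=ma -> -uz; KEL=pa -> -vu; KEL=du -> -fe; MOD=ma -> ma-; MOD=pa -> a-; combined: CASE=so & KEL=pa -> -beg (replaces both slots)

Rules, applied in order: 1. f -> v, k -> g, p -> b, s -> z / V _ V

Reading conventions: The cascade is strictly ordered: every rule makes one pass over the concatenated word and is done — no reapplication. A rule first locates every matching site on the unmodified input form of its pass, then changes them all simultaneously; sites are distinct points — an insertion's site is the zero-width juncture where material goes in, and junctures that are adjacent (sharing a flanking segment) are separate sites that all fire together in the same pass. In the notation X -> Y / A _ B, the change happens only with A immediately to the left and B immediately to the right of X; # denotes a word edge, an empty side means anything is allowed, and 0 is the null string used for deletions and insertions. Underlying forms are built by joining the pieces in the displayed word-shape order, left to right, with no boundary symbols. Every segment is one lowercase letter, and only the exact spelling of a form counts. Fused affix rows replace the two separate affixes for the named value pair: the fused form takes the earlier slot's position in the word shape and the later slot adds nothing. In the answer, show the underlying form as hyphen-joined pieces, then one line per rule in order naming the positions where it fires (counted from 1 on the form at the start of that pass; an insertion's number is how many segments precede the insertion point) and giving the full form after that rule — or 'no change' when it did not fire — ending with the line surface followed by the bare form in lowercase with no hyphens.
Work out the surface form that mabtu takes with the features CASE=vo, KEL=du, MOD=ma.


underlying: ma-mabtu-u-fe
1. f -> v, k -> g, p -> b, s -> z / V _ V: fires at position(s) 9: mamabtuuve
surface: mamabtuuve


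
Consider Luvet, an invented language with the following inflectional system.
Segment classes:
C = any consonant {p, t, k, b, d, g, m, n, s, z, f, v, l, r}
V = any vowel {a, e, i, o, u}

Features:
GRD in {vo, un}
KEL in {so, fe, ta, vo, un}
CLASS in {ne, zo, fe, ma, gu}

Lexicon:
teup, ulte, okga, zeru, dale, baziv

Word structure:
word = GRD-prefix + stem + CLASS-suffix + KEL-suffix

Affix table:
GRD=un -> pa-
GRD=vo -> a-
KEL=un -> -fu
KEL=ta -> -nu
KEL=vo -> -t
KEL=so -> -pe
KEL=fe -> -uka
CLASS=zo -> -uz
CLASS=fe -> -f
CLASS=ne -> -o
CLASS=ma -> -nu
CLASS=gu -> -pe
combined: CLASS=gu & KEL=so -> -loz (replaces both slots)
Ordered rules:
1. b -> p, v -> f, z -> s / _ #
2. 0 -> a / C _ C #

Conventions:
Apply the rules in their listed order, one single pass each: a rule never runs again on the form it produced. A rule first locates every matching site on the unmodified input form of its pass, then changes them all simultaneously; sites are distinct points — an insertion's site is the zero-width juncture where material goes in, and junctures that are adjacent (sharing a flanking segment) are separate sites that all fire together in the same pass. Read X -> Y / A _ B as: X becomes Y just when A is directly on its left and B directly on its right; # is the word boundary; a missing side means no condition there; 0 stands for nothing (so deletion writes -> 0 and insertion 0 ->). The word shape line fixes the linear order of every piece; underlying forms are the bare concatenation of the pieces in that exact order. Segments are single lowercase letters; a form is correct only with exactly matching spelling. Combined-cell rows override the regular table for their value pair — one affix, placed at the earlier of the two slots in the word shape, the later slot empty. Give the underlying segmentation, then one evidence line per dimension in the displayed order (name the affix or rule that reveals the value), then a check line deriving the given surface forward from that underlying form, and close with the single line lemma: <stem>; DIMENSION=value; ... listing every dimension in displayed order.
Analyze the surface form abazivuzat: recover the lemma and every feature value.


underlying: a-baziv-uz-t
GRD=vo - signalled by the affix a-
KEL=vo - signalled by the affix -t
CLASS=zo - signalled by the affix -uz
check: abazivuzt -> abazivuzt -> abazivuzat
lemma: baziv; GRD=vo; KEL=vo; CLASS=zo


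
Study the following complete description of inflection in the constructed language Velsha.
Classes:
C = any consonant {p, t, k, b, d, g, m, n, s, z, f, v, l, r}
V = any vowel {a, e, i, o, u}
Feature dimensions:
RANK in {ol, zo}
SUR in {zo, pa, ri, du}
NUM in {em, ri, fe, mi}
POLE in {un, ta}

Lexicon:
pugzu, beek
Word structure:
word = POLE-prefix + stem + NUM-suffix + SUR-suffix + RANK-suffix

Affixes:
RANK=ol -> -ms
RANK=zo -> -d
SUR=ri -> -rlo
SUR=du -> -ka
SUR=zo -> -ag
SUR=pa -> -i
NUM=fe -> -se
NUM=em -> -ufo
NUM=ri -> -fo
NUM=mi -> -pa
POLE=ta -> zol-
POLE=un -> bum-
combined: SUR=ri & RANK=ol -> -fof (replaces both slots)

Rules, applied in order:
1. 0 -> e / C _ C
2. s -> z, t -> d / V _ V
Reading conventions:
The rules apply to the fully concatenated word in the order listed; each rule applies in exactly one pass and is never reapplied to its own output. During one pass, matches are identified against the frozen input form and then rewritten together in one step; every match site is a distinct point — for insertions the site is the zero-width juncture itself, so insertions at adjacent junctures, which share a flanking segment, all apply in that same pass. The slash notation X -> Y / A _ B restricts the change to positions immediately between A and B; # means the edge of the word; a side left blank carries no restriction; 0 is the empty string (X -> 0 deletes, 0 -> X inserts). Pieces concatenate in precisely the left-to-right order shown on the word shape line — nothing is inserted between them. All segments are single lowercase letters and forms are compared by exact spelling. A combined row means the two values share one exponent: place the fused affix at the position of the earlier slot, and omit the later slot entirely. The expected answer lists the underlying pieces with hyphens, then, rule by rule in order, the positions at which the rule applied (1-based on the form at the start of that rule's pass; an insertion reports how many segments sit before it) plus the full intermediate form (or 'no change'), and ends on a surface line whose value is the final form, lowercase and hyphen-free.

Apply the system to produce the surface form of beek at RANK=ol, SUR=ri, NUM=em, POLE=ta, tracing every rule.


underlying: zol-beek-ufo-fof
1. 0 -> e / C _ C: inserts after position(s) 3: zolebeekufofof
2. s -> z, t -> d / V _ V: no change
surface: zolebeekufofof


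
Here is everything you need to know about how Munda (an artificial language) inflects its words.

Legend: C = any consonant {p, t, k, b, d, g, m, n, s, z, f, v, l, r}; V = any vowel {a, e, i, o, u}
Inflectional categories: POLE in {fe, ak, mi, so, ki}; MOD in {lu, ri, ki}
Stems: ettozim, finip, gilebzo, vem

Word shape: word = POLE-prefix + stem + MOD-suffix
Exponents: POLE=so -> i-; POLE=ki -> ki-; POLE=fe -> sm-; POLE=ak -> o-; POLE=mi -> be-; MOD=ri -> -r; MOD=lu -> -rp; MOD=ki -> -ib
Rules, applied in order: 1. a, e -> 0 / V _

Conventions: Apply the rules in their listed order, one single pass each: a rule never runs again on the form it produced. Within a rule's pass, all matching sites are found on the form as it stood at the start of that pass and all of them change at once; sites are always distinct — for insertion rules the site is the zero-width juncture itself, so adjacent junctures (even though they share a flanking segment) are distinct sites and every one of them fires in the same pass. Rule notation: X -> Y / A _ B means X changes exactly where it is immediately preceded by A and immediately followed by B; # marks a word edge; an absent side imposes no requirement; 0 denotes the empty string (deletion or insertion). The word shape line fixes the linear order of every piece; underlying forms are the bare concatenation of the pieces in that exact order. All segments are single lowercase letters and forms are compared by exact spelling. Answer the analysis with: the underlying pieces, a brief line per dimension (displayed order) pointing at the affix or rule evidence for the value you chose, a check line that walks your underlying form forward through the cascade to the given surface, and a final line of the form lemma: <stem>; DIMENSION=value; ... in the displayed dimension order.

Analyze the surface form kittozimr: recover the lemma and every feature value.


underlying: ki-ettozim-r
POLE=ki - signalled by the affix ki-
MOD=ri - signalled by the affix -r
check: kiettozimr -> kittozimr
lemma: ettozim; POLE=ki; MOD=ri


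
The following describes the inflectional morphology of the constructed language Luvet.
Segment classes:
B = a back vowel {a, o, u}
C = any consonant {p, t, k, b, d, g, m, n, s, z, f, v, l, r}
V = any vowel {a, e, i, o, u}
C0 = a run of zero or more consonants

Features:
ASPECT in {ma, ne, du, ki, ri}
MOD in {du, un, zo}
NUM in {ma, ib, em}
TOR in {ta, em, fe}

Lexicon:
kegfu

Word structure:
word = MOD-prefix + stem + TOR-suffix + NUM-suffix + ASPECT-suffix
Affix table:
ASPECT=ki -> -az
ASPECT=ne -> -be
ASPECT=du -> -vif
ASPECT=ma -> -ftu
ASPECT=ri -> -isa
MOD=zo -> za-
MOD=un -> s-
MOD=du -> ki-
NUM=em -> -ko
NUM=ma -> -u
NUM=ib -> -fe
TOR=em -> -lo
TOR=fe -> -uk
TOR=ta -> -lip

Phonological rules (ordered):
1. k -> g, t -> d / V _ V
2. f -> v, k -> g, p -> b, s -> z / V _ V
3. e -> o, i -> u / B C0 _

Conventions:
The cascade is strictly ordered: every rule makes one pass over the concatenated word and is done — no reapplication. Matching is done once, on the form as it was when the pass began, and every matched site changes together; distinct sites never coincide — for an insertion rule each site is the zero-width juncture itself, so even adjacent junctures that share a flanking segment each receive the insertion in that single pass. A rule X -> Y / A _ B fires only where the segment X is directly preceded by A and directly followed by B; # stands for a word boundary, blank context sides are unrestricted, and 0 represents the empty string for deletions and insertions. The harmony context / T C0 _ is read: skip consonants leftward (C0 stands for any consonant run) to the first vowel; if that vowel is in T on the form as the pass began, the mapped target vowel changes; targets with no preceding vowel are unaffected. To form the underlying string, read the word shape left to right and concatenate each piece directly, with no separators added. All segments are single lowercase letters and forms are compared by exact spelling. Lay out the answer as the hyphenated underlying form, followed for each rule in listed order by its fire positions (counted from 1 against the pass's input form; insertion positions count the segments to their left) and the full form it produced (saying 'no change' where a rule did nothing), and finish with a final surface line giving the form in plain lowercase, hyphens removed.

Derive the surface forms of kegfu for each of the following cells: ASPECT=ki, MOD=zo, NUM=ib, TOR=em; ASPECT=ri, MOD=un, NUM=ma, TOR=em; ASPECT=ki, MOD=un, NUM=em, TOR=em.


cell ASPECT=ki, MOD=zo, NUM=ib, TOR=em:
underlying: za-kegfu-lo-fe-az
1. k -> g, t -> d / V _ V: fires at position(s) 3: zagegfulofeaz
2. f -> v, k -> g, p -> b, s -> z / V _ V: fires at position(s) 10: zagegfuloveaz
3. e -> o, i -> u / B C0 _: fires at position(s) 4, 11: zagogfulovoaz
surface: zagogfulovoaz

cell ASPECT=ri, MOD=un, NUM=ma, TOR=em:
underlying: s-kegfu-lo-u-isa
1. k -> g, t -> d / V _ V: no change
2. f -> v, k -> g, p -> b, s -> z / V _ V: fires at position(s) 11: skegfulouiza
3. e -> o, i -> u / B C0 _: fires at position(s) 10: skegfulouuza
surface: skegfulouuza

cell ASPECT=ki, MOD=un, NUM=em, TOR=em:
underlying: s-kegfu-lo-ko-az
1. k -> g, t -> d / V _ V: fires at position(s) 9: skegfulogoaz
2. f -> v, k -> g, p -> b, s -> z / V _ V: no change
3. e -> o, i -> u / B C0 _: no change
surface: skegfulogoaz


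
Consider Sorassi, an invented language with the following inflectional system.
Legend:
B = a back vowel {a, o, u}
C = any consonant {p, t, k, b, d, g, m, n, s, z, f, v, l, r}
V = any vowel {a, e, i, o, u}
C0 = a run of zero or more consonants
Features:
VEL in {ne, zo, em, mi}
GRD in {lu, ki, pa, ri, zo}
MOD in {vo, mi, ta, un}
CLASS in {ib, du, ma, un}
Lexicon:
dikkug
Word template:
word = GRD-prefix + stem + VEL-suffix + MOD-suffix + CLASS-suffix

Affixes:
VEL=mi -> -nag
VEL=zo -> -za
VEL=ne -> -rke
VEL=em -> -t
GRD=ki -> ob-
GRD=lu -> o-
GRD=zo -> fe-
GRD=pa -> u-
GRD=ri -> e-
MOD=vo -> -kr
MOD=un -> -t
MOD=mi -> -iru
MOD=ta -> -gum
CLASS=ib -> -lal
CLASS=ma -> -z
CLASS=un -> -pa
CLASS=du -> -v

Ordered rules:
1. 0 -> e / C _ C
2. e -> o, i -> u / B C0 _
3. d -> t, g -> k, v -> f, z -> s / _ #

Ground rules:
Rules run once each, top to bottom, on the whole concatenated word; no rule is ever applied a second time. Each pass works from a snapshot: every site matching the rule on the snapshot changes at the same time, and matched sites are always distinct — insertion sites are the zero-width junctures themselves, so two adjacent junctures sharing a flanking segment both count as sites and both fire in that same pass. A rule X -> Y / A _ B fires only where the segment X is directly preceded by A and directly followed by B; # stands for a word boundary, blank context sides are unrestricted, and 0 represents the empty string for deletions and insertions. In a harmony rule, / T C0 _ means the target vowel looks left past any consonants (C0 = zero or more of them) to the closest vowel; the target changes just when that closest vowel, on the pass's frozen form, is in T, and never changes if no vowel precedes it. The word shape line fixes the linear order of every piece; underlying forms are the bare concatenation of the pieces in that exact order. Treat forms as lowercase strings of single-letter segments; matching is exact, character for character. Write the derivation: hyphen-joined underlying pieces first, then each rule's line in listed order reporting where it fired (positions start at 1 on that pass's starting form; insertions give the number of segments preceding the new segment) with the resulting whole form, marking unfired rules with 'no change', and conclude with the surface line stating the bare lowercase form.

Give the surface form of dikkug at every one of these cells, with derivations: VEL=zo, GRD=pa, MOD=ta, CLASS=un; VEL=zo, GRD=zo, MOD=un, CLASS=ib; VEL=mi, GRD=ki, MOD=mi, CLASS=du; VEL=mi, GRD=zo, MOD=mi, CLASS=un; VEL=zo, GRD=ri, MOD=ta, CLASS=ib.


cell VEL=zo, GRD=pa, MOD=ta, CLASS=un:
underlying: u-dikkug-za-gum-pa
1. 0 -> e / C _ C: inserts after position(s) 4, 7, 12: udikekugezagumepa
2. e -> o, i -> u / B C0 _: fires at position(s) 3, 9, 15: udukekugozagumopa
3. d -> t, g -> k, v -> f, z -> s / _ #: no change
surface: udukekugozagumopa

cell VEL=zo, GRD=zo, MOD=un, CLASS=ib:
underlying: fe-dikkug-za-t-lal
1. 0 -> e / C _ C: inserts after position(s) 5, 8, 11: fedikekugezatelal
2. e -> o, i -> u / B C0 _: fires at position(s) 10, 14: fedikekugozatolal
3. d -> t, g -> k, v -> f, z -> s / _ #: no change
surface: fedikekugozatolal

cell VEL=mi, GRD=ki, MOD=mi, CLASS=du:
underlying: ob-dikkug-nag-iru-v
1. 0 -> e / C _ C: inserts after position(s) 2, 5, 8: obedikekugenagiruv
2. e -> o, i -> u / B C0 _: fires at position(s) 3, 11, 15: obodikekugonaguruv
3. d -> t, g -> k, v -> f, z -> s / _ #: fires at position(s) 18: obodikekugonaguruf
surface: obodikekugonaguruf

cell VEL=mi, GRD=zo, MOD=mi, CLASS=un:
underlying: fe-dikkug-nag-iru-pa
1. 0 -> e / C _ C: inserts after position(s) 5, 8: fedikekugenagirupa
2. e -> o, i -> u / B C0 _: fires at position(s) 10, 14: fedikekugonagurupa
3. d -> t, g -> k, v -> f, z -> s / _ #: no change
surface: fedikekugonagurupa

cell VEL=zo, GRD=ri, MOD=ta, CLASS=ib:
underlying: e-dikkug-za-gum-lal
1. 0 -> e / C _ C: inserts after position(s) 4, 7, 12: edikekugezagumelal
2. e -> o, i -> u / B C0 _: fires at position(s) 9, 15: edikekugozagumolal
3. d -> t, g -> k, v -> f, z -> s / _ #: no change
surface: edikekugozagumolal


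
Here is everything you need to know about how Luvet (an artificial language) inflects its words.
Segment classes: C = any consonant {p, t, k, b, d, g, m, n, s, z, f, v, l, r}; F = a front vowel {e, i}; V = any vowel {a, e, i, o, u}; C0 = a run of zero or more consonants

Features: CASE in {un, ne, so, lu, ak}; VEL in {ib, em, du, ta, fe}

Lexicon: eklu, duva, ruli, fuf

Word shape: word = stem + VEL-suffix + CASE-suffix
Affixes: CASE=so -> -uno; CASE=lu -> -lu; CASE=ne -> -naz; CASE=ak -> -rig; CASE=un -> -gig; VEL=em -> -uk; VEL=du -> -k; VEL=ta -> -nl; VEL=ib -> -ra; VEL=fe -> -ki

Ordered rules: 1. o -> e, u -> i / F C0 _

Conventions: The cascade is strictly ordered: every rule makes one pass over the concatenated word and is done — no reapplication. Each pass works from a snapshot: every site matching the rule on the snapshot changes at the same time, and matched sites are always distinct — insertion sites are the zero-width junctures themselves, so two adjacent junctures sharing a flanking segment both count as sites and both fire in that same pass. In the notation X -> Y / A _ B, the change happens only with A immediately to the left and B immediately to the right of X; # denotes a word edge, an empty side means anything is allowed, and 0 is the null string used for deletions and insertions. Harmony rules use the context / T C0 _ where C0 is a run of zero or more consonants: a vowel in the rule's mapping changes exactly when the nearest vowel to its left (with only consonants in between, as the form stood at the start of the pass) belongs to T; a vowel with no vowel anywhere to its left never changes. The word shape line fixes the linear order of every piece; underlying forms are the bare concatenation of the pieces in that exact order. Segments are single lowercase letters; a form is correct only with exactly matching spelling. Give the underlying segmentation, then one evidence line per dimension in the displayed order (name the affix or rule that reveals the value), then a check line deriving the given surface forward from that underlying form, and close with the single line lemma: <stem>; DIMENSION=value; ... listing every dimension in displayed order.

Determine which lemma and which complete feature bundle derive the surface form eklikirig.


underlying: eklu-ki-rig
CASE=ak - signalled by the affix -rig
VEL=fe - signalled by the affix -ki
check: eklukirig -> eklikirig
lemma: eklu; CASE=ak; VEL=fe


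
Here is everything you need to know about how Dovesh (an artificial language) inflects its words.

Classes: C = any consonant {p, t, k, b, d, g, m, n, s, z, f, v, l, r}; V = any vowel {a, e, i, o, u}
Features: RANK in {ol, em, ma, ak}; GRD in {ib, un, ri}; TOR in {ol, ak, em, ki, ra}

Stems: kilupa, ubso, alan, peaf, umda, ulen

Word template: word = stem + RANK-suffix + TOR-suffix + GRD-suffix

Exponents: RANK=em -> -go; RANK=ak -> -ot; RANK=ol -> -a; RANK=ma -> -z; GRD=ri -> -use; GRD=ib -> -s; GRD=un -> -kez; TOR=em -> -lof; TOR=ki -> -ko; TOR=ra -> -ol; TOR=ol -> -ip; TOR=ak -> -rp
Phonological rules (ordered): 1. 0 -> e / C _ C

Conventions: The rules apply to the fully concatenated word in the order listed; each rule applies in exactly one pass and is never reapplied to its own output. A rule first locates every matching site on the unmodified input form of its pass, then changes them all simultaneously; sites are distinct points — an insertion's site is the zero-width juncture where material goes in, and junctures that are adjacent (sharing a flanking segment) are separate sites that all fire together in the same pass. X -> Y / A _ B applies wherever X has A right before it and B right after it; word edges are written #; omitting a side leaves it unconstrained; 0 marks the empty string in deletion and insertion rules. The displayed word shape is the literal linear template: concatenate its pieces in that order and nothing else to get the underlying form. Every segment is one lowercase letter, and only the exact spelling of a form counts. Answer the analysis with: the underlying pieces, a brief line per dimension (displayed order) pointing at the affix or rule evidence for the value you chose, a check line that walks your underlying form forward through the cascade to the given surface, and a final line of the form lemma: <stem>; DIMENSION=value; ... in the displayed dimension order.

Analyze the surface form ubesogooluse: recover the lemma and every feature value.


underlying: ubso-go-ol-use
RANK=em - signalled by the affix -go
GRD=ri - signalled by the affix -use
TOR=ra - signalled by the affix -ol
check: ubsogooluse -> ubesogooluse
lemma: ubso; RANK=em; GRD=ri; TOR=ra


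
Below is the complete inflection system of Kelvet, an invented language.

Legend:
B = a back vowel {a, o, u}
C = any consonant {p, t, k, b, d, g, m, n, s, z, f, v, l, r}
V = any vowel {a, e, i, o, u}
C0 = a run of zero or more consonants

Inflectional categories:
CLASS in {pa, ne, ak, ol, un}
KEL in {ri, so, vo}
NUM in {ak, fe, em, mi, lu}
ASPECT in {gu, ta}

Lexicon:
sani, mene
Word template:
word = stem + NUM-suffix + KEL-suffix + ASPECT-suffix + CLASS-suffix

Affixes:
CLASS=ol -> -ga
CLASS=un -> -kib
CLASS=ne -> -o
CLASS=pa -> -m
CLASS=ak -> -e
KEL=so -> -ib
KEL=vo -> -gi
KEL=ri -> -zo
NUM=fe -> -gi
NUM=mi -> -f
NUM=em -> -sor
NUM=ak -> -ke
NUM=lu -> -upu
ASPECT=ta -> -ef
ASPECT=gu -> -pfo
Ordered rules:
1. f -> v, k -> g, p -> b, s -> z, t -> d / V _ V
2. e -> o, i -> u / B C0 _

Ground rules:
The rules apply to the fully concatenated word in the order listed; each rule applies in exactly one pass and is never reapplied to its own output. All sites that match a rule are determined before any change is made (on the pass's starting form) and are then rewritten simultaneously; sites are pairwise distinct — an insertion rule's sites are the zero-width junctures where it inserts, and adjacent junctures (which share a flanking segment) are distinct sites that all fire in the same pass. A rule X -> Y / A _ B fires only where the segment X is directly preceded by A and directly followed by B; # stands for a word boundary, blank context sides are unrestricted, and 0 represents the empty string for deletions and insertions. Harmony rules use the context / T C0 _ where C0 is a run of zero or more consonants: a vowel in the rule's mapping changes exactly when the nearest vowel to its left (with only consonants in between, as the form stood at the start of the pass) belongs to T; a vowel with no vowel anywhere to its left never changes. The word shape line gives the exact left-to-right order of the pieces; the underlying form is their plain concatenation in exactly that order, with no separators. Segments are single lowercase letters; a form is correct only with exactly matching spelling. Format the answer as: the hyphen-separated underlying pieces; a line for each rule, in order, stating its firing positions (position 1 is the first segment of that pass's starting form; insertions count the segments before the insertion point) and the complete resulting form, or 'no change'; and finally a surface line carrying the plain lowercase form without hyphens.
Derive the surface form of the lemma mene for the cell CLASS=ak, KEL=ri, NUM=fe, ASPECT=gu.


underlying: mene-gi-zo-pfo-e
1. f -> v, k -> g, p -> b, s -> z, t -> d / V _ V: no change
2. e -> o, i -> u / B C0 _: fires at position(s) 12: menegizopfoo
surface: menegizopfoo


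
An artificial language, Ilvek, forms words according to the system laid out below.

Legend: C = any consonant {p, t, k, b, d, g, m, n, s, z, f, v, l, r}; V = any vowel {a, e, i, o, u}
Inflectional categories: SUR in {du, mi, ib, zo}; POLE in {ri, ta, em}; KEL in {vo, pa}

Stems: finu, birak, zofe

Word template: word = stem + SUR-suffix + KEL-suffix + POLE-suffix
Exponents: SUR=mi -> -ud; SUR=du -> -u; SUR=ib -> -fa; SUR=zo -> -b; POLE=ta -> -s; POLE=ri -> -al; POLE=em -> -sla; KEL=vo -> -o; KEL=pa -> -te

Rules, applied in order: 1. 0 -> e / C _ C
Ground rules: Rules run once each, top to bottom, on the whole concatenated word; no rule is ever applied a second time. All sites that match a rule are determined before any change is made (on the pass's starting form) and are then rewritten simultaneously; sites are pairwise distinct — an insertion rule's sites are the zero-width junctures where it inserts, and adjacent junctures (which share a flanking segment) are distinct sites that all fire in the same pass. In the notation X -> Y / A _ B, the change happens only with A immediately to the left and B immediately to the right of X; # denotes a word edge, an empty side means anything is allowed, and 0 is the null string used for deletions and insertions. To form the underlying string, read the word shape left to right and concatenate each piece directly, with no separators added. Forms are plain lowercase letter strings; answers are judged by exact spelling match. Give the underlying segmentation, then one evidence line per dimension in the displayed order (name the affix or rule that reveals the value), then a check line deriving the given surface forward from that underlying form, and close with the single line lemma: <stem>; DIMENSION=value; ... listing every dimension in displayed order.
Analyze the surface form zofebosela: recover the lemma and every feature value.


underlying: zofe-b-o-sla
SUR=zo - signalled by the affix -b
POLE=em - signalled by the affix -sla
KEL=vo - signalled by the affix -o
check: zofebosla -> zofebosela
lemma: zofe; SUR=zo; POLE=em; KEL=vo


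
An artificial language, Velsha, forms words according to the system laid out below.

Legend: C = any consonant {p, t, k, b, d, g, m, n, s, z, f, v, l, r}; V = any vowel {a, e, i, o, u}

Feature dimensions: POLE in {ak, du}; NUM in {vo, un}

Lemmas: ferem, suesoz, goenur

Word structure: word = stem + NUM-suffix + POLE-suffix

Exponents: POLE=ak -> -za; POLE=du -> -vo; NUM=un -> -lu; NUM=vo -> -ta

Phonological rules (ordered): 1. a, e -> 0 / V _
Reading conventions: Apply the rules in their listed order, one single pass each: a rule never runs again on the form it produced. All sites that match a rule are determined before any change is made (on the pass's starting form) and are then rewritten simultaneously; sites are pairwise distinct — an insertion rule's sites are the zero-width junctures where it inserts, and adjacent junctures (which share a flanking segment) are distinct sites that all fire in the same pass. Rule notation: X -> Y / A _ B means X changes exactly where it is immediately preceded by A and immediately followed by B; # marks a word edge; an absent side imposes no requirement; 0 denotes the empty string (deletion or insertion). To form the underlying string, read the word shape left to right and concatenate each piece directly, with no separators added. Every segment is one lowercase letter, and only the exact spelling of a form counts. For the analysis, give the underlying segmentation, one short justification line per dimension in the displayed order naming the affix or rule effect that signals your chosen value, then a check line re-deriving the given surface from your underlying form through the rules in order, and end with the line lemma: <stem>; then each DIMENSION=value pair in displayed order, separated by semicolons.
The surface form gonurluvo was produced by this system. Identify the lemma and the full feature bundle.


underlying: goenur-lu-vo
POLE=du - signalled by the affix -vo
NUM=un - signalled by the affix -lu
check: goenurluvo -> gonurluvo
lemma: goenur; POLE=du; NUM=un


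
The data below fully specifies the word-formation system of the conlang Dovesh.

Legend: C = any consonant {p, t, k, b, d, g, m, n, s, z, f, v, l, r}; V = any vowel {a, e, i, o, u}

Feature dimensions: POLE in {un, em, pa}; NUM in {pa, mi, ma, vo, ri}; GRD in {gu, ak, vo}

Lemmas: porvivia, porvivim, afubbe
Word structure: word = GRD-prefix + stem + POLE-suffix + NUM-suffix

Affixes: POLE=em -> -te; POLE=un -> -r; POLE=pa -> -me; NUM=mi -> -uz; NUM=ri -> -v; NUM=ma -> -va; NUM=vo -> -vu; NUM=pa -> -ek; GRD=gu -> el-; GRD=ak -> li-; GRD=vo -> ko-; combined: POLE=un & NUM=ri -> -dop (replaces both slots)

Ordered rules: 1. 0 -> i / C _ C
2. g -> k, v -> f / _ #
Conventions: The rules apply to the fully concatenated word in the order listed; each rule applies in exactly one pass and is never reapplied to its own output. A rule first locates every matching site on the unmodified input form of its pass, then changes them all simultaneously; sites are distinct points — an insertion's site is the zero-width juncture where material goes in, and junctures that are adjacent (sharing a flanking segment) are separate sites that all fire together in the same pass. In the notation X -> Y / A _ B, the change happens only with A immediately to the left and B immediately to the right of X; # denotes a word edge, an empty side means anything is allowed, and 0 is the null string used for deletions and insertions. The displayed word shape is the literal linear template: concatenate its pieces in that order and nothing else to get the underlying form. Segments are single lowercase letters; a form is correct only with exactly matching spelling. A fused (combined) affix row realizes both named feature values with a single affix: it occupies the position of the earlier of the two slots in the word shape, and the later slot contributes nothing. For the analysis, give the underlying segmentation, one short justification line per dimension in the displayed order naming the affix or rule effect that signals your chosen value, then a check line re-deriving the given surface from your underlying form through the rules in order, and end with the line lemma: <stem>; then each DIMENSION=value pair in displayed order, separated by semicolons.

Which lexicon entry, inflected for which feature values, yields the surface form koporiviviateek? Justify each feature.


underlying: ko-porvivia-te-ek
POLE=em - signalled by the affix -te
NUM=pa - signalled by the affix -ek
GRD=vo - signalled by the affix ko-
check: koporviviateek -> koporiviviateek -> koporiviviateek
lemma: porvivia; POLE=em; NUM=pa; GRD=vo


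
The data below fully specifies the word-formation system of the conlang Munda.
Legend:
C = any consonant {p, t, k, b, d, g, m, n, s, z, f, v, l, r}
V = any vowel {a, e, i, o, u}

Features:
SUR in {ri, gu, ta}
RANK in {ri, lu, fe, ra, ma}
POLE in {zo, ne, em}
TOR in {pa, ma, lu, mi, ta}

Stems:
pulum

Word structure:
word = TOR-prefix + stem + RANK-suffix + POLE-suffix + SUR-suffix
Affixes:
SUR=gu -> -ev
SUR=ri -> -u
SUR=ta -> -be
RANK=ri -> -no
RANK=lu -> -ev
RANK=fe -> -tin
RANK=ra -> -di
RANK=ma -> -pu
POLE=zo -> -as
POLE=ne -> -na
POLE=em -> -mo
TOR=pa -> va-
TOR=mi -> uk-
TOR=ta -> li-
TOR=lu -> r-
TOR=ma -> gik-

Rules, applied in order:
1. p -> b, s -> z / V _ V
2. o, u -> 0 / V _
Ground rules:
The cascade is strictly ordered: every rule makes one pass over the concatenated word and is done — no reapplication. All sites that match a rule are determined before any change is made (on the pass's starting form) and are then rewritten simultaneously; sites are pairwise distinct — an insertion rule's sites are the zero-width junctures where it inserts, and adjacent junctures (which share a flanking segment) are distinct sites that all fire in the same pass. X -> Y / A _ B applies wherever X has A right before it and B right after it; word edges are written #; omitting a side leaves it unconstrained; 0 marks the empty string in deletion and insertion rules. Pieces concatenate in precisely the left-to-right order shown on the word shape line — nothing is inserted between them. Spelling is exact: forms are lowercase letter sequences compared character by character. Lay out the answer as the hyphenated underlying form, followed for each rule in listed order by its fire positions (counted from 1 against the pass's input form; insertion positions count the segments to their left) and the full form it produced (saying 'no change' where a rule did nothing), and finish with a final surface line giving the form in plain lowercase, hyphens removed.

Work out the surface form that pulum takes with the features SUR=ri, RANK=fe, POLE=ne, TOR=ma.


underlying: gik-pulum-tin-na-u
1. p -> b, s -> z / V _ V: no change
2. o, u -> 0 / V _: fires at position(s) 14: gikpulumtinna
surface: gikpulumtinna


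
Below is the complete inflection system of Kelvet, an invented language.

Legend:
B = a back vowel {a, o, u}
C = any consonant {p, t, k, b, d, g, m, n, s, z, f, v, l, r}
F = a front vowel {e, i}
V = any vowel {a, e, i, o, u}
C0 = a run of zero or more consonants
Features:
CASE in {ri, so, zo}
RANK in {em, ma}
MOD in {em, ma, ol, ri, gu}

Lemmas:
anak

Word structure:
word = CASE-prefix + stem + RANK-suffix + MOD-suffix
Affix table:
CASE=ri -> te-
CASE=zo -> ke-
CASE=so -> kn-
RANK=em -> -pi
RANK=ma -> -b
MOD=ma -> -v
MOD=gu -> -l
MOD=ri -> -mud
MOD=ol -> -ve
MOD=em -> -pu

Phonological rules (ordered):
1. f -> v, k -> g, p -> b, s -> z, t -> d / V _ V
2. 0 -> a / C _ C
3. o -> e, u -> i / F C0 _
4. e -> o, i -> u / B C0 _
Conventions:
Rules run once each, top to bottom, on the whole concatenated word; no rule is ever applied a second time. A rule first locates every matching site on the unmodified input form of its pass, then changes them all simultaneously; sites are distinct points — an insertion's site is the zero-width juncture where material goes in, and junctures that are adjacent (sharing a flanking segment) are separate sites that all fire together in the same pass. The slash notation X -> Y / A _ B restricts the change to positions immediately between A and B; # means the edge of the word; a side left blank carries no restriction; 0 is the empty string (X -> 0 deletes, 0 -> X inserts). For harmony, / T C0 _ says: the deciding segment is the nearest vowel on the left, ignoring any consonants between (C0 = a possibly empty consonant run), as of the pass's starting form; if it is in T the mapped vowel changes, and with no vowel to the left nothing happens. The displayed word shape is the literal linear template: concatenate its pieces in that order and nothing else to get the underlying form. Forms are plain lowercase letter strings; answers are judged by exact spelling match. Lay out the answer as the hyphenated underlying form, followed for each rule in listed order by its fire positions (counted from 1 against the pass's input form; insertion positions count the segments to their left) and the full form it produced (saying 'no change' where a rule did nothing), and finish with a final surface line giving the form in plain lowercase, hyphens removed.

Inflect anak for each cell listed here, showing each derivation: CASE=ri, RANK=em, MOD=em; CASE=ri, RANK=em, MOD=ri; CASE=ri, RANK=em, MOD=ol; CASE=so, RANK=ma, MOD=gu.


cell CASE=ri, RANK=em, MOD=em:
underlying: te-anak-pi-pu
1. f -> v, k -> g, p -> b, s -> z, t -> d / V _ V: fires at position(s) 9: teanakpibu
2. 0 -> a / C _ C: inserts after position(s) 6: teanakapibu
3. o -> e, u -> i / F C0 _: fires at position(s) 11: teanakapibi
4. e -> o, i -> u / B C0 _: fires at position(s) 9: teanakapubi
surface: teanakapubi

cell CASE=ri, RANK=em, MOD=ri:
underlying: te-anak-pi-mud
1. f -> v, k -> g, p -> b, s -> z, t -> d / V _ V: no change
2. 0 -> a / C _ C: inserts after position(s) 6: teanakapimud
3. o -> e, u -> i / F C0 _: fires at position(s) 11: teanakapimid
4. e -> o, i -> u / B C0 _: fires at position(s) 9: teanakapumid
surface: teanakapumid

cell CASE=ri, RANK=em, MOD=ol:
underlying: te-anak-pi-ve
1. f -> v, k -> g, p -> b, s -> z, t -> d / V _ V: no change
2. 0 -> a / C _ C: inserts after position(s) 6: teanakapive
3. o -> e, u -> i / F C0 _: no change
4. e -> o, i -> u / B C0 _: fires at position(s) 9: teanakapuve
surface: teanakapuve

cell CASE=so, RANK=ma, MOD=gu:
underlying: kn-anak-b-l
1. f -> v, k -> g, p -> b, s -> z, t -> d / V _ V: no change
2. 0 -> a / C _ C: inserts after position(s) 1, 6, 7: kananakabal
3. o -> e, u -> i / F C0 _: no change
4. e -> o, i -> u / B C0 _: no change
surface: kananakabal


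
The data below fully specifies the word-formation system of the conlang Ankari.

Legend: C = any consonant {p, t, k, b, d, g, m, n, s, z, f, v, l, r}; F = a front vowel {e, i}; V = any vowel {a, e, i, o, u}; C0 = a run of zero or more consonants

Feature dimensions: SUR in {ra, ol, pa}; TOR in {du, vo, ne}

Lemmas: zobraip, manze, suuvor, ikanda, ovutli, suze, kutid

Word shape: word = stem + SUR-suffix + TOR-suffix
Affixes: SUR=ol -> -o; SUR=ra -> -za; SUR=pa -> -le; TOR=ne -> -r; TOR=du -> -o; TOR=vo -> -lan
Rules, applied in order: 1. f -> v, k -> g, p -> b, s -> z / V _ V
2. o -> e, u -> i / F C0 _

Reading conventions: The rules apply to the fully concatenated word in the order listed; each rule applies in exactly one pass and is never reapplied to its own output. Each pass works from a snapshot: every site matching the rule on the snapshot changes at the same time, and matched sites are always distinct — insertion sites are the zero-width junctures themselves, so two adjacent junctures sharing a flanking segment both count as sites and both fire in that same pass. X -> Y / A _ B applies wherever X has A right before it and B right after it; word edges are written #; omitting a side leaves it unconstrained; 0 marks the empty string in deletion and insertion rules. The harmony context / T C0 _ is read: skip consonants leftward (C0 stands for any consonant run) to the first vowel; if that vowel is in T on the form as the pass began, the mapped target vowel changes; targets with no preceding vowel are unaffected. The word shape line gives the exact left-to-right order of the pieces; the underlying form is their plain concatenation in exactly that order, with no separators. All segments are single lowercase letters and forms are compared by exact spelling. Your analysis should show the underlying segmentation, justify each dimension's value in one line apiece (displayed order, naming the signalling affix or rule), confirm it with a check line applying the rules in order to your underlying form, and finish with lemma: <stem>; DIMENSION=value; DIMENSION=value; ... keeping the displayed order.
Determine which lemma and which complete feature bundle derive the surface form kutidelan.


underlying: kutid-o-lan
SUR=ol - signalled by the affix -o
TOR=vo - signalled by the affix -lan
check: kutidolan -> kutidolan -> kutidelan
lemma: kutid; SUR=ol; TOR=vo
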